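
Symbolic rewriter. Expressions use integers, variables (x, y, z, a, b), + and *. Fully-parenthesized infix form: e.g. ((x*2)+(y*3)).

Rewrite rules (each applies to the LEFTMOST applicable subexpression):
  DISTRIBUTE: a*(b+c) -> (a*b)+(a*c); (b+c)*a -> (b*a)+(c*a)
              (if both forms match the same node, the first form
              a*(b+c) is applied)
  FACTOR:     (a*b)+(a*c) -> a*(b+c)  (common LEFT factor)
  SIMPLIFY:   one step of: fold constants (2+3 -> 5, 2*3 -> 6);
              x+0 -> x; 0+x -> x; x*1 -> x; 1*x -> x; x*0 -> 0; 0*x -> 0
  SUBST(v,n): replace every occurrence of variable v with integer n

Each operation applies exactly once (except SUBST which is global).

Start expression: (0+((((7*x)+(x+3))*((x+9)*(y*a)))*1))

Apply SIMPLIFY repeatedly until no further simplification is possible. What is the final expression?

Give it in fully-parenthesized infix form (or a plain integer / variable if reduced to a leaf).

Start: (0+((((7*x)+(x+3))*((x+9)*(y*a)))*1))
Step 1: at root: (0+((((7*x)+(x+3))*((x+9)*(y*a)))*1)) -> ((((7*x)+(x+3))*((x+9)*(y*a)))*1); overall: (0+((((7*x)+(x+3))*((x+9)*(y*a)))*1)) -> ((((7*x)+(x+3))*((x+9)*(y*a)))*1)
Step 2: at root: ((((7*x)+(x+3))*((x+9)*(y*a)))*1) -> (((7*x)+(x+3))*((x+9)*(y*a))); overall: ((((7*x)+(x+3))*((x+9)*(y*a)))*1) -> (((7*x)+(x+3))*((x+9)*(y*a)))
Fixed point: (((7*x)+(x+3))*((x+9)*(y*a)))

Answer: (((7*x)+(x+3))*((x+9)*(y*a)))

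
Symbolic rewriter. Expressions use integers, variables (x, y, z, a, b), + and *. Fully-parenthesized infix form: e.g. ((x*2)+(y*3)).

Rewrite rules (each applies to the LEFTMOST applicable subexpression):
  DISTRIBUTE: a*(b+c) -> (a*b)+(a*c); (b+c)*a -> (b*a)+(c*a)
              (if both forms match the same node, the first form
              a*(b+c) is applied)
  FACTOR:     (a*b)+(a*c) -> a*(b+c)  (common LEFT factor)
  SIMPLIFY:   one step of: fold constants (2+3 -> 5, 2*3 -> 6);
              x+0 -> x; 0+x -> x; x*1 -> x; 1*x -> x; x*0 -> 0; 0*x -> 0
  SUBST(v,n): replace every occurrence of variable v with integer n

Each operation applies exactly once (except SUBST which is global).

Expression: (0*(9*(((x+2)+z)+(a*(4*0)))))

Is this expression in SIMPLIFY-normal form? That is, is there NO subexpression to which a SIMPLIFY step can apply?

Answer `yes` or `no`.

Expression: (0*(9*(((x+2)+z)+(a*(4*0)))))
Scanning for simplifiable subexpressions (pre-order)...
  at root: (0*(9*(((x+2)+z)+(a*(4*0))))) (SIMPLIFIABLE)
  at R: (9*(((x+2)+z)+(a*(4*0)))) (not simplifiable)
  at RR: (((x+2)+z)+(a*(4*0))) (not simplifiable)
  at RRL: ((x+2)+z) (not simplifiable)
  at RRLL: (x+2) (not simplifiable)
  at RRR: (a*(4*0)) (not simplifiable)
  at RRRR: (4*0) (SIMPLIFIABLE)
Found simplifiable subexpr at path root: (0*(9*(((x+2)+z)+(a*(4*0)))))
One SIMPLIFY step would give: 0
-> NOT in normal form.

Answer: no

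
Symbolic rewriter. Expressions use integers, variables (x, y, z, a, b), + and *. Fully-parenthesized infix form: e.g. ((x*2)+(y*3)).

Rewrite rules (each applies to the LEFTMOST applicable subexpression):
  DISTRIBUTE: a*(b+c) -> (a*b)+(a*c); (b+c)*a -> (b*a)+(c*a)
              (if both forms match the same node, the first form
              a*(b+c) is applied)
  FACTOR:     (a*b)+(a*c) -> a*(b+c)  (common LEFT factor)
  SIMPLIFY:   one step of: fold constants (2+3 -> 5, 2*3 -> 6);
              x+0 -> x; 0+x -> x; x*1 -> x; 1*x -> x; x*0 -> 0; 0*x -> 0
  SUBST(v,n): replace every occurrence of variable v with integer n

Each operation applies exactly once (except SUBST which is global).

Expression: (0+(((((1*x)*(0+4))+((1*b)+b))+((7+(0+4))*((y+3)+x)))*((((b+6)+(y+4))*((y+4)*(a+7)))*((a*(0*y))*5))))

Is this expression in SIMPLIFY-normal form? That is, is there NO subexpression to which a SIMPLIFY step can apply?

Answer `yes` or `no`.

Expression: (0+(((((1*x)*(0+4))+((1*b)+b))+((7+(0+4))*((y+3)+x)))*((((b+6)+(y+4))*((y+4)*(a+7)))*((a*(0*y))*5))))
Scanning for simplifiable subexpressions (pre-order)...
  at root: (0+(((((1*x)*(0+4))+((1*b)+b))+((7+(0+4))*((y+3)+x)))*((((b+6)+(y+4))*((y+4)*(a+7)))*((a*(0*y))*5)))) (SIMPLIFIABLE)
  at R: (((((1*x)*(0+4))+((1*b)+b))+((7+(0+4))*((y+3)+x)))*((((b+6)+(y+4))*((y+4)*(a+7)))*((a*(0*y))*5))) (not simplifiable)
  at RL: ((((1*x)*(0+4))+((1*b)+b))+((7+(0+4))*((y+3)+x))) (not simplifiable)
  at RLL: (((1*x)*(0+4))+((1*b)+b)) (not simplifiable)
  at RLLL: ((1*x)*(0+4)) (not simplifiable)
  at RLLLL: (1*x) (SIMPLIFIABLE)
  at RLLLR: (0+4) (SIMPLIFIABLE)
  at RLLR: ((1*b)+b) (not simplifiable)
  at RLLRL: (1*b) (SIMPLIFIABLE)
  at RLR: ((7+(0+4))*((y+3)+x)) (not simplifiable)
  at RLRL: (7+(0+4)) (not simplifiable)
  at RLRLR: (0+4) (SIMPLIFIABLE)
  at RLRR: ((y+3)+x) (not simplifiable)
  at RLRRL: (y+3) (not simplifiable)
  at RR: ((((b+6)+(y+4))*((y+4)*(a+7)))*((a*(0*y))*5)) (not simplifiable)
  at RRL: (((b+6)+(y+4))*((y+4)*(a+7))) (not simplifiable)
  at RRLL: ((b+6)+(y+4)) (not simplifiable)
  at RRLLL: (b+6) (not simplifiable)
  at RRLLR: (y+4) (not simplifiable)
  at RRLR: ((y+4)*(a+7)) (not simplifiable)
  at RRLRL: (y+4) (not simplifiable)
  at RRLRR: (a+7) (not simplifiable)
  at RRR: ((a*(0*y))*5) (not simplifiable)
  at RRRL: (a*(0*y)) (not simplifiable)
  at RRRLR: (0*y) (SIMPLIFIABLE)
Found simplifiable subexpr at path root: (0+(((((1*x)*(0+4))+((1*b)+b))+((7+(0+4))*((y+3)+x)))*((((b+6)+(y+4))*((y+4)*(a+7)))*((a*(0*y))*5))))
One SIMPLIFY step would give: (((((1*x)*(0+4))+((1*b)+b))+((7+(0+4))*((y+3)+x)))*((((b+6)+(y+4))*((y+4)*(a+7)))*((a*(0*y))*5)))
-> NOT in normal form.

Answer: no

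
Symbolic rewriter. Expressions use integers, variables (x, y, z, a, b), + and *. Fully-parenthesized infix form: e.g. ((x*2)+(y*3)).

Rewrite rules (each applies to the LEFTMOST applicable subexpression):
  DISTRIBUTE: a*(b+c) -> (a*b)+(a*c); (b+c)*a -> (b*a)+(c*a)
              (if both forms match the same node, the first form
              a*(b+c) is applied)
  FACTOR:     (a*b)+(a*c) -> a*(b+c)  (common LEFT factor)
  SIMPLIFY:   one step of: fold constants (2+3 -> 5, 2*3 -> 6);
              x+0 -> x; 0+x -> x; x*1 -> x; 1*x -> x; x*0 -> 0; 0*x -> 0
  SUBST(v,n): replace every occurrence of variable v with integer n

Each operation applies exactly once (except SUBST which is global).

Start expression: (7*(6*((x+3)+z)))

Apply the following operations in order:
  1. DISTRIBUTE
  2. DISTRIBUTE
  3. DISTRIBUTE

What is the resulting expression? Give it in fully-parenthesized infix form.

Answer: ((7*((6*x)+(6*3)))+(7*(6*z)))

Derivation:
Start: (7*(6*((x+3)+z)))
Apply DISTRIBUTE at R (target: (6*((x+3)+z))): (7*(6*((x+3)+z))) -> (7*((6*(x+3))+(6*z)))
Apply DISTRIBUTE at root (target: (7*((6*(x+3))+(6*z)))): (7*((6*(x+3))+(6*z))) -> ((7*(6*(x+3)))+(7*(6*z)))
Apply DISTRIBUTE at LR (target: (6*(x+3))): ((7*(6*(x+3)))+(7*(6*z))) -> ((7*((6*x)+(6*3)))+(7*(6*z)))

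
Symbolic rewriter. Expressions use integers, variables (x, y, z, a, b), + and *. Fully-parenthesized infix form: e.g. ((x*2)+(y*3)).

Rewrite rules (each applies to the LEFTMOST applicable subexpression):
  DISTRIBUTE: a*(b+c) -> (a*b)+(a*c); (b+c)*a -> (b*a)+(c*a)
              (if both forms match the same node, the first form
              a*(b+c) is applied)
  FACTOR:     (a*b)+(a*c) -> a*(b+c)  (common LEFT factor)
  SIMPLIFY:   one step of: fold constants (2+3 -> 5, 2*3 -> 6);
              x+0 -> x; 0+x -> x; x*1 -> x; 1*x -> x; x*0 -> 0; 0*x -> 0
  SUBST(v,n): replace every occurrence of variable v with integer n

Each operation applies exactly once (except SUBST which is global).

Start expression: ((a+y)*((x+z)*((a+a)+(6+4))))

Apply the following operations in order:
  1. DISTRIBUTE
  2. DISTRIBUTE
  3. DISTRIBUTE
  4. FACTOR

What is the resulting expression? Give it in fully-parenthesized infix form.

Start: ((a+y)*((x+z)*((a+a)+(6+4))))
Apply DISTRIBUTE at root (target: ((a+y)*((x+z)*((a+a)+(6+4))))): ((a+y)*((x+z)*((a+a)+(6+4)))) -> ((a*((x+z)*((a+a)+(6+4))))+(y*((x+z)*((a+a)+(6+4)))))
Apply DISTRIBUTE at LR (target: ((x+z)*((a+a)+(6+4)))): ((a*((x+z)*((a+a)+(6+4))))+(y*((x+z)*((a+a)+(6+4))))) -> ((a*(((x+z)*(a+a))+((x+z)*(6+4))))+(y*((x+z)*((a+a)+(6+4)))))
Apply DISTRIBUTE at L (target: (a*(((x+z)*(a+a))+((x+z)*(6+4))))): ((a*(((x+z)*(a+a))+((x+z)*(6+4))))+(y*((x+z)*((a+a)+(6+4))))) -> (((a*((x+z)*(a+a)))+(a*((x+z)*(6+4))))+(y*((x+z)*((a+a)+(6+4)))))
Apply FACTOR at L (target: ((a*((x+z)*(a+a)))+(a*((x+z)*(6+4))))): (((a*((x+z)*(a+a)))+(a*((x+z)*(6+4))))+(y*((x+z)*((a+a)+(6+4))))) -> ((a*(((x+z)*(a+a))+((x+z)*(6+4))))+(y*((x+z)*((a+a)+(6+4)))))

Answer: ((a*(((x+z)*(a+a))+((x+z)*(6+4))))+(y*((x+z)*((a+a)+(6+4)))))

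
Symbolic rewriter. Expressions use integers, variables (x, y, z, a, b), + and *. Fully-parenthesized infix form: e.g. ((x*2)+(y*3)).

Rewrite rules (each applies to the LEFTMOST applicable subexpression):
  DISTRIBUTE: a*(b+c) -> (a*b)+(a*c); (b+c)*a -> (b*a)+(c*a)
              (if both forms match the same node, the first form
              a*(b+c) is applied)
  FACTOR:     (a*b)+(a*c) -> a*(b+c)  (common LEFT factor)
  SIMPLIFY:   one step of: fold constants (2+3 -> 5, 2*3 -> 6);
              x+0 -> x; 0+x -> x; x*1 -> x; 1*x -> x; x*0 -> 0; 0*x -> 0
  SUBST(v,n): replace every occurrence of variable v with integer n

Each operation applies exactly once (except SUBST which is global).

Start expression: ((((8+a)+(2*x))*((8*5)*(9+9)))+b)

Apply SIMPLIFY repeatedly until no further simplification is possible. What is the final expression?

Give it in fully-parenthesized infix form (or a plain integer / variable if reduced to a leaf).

Answer: ((((8+a)+(2*x))*720)+b)

Derivation:
Start: ((((8+a)+(2*x))*((8*5)*(9+9)))+b)
Step 1: at LRL: (8*5) -> 40; overall: ((((8+a)+(2*x))*((8*5)*(9+9)))+b) -> ((((8+a)+(2*x))*(40*(9+9)))+b)
Step 2: at LRR: (9+9) -> 18; overall: ((((8+a)+(2*x))*(40*(9+9)))+b) -> ((((8+a)+(2*x))*(40*18))+b)
Step 3: at LR: (40*18) -> 720; overall: ((((8+a)+(2*x))*(40*18))+b) -> ((((8+a)+(2*x))*720)+b)
Fixed point: ((((8+a)+(2*x))*720)+b)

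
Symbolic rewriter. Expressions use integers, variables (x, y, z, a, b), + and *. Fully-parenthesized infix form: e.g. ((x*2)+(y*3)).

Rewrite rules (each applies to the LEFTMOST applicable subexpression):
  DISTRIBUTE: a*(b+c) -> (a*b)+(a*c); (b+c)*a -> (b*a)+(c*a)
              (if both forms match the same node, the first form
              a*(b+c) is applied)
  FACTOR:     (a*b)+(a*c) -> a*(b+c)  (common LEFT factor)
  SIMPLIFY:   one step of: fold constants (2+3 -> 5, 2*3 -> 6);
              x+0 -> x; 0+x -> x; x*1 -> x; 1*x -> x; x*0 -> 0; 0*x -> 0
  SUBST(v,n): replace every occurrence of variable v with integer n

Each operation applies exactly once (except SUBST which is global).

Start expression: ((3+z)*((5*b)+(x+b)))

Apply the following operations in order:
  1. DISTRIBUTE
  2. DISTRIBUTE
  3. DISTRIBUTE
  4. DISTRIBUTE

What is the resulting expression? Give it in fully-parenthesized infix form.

Start: ((3+z)*((5*b)+(x+b)))
Apply DISTRIBUTE at root (target: ((3+z)*((5*b)+(x+b)))): ((3+z)*((5*b)+(x+b))) -> (((3+z)*(5*b))+((3+z)*(x+b)))
Apply DISTRIBUTE at L (target: ((3+z)*(5*b))): (((3+z)*(5*b))+((3+z)*(x+b))) -> (((3*(5*b))+(z*(5*b)))+((3+z)*(x+b)))
Apply DISTRIBUTE at R (target: ((3+z)*(x+b))): (((3*(5*b))+(z*(5*b)))+((3+z)*(x+b))) -> (((3*(5*b))+(z*(5*b)))+(((3+z)*x)+((3+z)*b)))
Apply DISTRIBUTE at RL (target: ((3+z)*x)): (((3*(5*b))+(z*(5*b)))+(((3+z)*x)+((3+z)*b))) -> (((3*(5*b))+(z*(5*b)))+(((3*x)+(z*x))+((3+z)*b)))

Answer: (((3*(5*b))+(z*(5*b)))+(((3*x)+(z*x))+((3+z)*b)))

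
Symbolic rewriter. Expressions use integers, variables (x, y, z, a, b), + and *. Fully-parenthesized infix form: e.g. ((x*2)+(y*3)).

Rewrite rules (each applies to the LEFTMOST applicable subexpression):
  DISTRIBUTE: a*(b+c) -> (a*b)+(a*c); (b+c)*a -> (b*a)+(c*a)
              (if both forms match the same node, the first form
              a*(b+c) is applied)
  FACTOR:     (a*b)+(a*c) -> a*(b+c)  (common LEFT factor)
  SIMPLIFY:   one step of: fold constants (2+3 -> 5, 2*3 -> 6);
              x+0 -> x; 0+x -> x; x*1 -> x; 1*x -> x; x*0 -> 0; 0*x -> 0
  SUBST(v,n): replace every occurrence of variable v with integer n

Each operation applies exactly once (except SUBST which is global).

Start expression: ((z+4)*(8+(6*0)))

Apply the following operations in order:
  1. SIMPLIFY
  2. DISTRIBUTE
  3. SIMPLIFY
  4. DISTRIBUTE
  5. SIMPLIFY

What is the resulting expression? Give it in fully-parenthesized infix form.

Start: ((z+4)*(8+(6*0)))
Apply SIMPLIFY at RR (target: (6*0)): ((z+4)*(8+(6*0))) -> ((z+4)*(8+0))
Apply DISTRIBUTE at root (target: ((z+4)*(8+0))): ((z+4)*(8+0)) -> (((z+4)*8)+((z+4)*0))
Apply SIMPLIFY at R (target: ((z+4)*0)): (((z+4)*8)+((z+4)*0)) -> (((z+4)*8)+0)
Apply DISTRIBUTE at L (target: ((z+4)*8)): (((z+4)*8)+0) -> (((z*8)+(4*8))+0)
Apply SIMPLIFY at root (target: (((z*8)+(4*8))+0)): (((z*8)+(4*8))+0) -> ((z*8)+(4*8))

Answer: ((z*8)+(4*8))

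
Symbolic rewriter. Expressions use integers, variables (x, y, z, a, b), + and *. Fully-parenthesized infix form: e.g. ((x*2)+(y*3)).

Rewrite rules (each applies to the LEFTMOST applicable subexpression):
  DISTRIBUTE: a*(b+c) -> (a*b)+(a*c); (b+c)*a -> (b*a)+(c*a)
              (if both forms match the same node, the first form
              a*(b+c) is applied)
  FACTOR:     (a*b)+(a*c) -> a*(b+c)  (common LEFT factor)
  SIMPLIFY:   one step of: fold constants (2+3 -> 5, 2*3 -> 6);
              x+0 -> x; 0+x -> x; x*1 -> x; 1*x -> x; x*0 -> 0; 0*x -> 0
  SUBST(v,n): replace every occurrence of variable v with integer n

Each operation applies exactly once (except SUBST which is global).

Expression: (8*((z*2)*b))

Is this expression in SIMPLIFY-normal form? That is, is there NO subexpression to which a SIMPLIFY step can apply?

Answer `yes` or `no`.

Answer: yes

Derivation:
Expression: (8*((z*2)*b))
Scanning for simplifiable subexpressions (pre-order)...
  at root: (8*((z*2)*b)) (not simplifiable)
  at R: ((z*2)*b) (not simplifiable)
  at RL: (z*2) (not simplifiable)
Result: no simplifiable subexpression found -> normal form.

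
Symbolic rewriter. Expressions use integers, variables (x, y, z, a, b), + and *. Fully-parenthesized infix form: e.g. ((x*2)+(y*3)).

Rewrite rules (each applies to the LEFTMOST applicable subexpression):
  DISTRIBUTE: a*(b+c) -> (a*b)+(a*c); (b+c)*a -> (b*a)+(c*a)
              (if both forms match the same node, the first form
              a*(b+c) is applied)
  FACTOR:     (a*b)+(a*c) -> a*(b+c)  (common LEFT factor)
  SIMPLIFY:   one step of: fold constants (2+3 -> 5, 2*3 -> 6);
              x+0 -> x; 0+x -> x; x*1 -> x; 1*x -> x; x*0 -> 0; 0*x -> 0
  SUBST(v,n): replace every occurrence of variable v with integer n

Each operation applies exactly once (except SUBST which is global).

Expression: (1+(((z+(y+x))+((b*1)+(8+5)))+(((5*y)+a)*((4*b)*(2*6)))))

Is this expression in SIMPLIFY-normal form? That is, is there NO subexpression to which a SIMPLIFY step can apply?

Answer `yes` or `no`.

Answer: no

Derivation:
Expression: (1+(((z+(y+x))+((b*1)+(8+5)))+(((5*y)+a)*((4*b)*(2*6)))))
Scanning for simplifiable subexpressions (pre-order)...
  at root: (1+(((z+(y+x))+((b*1)+(8+5)))+(((5*y)+a)*((4*b)*(2*6))))) (not simplifiable)
  at R: (((z+(y+x))+((b*1)+(8+5)))+(((5*y)+a)*((4*b)*(2*6)))) (not simplifiable)
  at RL: ((z+(y+x))+((b*1)+(8+5))) (not simplifiable)
  at RLL: (z+(y+x)) (not simplifiable)
  at RLLR: (y+x) (not simplifiable)
  at RLR: ((b*1)+(8+5)) (not simplifiable)
  at RLRL: (b*1) (SIMPLIFIABLE)
  at RLRR: (8+5) (SIMPLIFIABLE)
  at RR: (((5*y)+a)*((4*b)*(2*6))) (not simplifiable)
  at RRL: ((5*y)+a) (not simplifiable)
  at RRLL: (5*y) (not simplifiable)
  at RRR: ((4*b)*(2*6)) (not simplifiable)
  at RRRL: (4*b) (not simplifiable)
  at RRRR: (2*6) (SIMPLIFIABLE)
Found simplifiable subexpr at path RLRL: (b*1)
One SIMPLIFY step would give: (1+(((z+(y+x))+(b+(8+5)))+(((5*y)+a)*((4*b)*(2*6)))))
-> NOT in normal form.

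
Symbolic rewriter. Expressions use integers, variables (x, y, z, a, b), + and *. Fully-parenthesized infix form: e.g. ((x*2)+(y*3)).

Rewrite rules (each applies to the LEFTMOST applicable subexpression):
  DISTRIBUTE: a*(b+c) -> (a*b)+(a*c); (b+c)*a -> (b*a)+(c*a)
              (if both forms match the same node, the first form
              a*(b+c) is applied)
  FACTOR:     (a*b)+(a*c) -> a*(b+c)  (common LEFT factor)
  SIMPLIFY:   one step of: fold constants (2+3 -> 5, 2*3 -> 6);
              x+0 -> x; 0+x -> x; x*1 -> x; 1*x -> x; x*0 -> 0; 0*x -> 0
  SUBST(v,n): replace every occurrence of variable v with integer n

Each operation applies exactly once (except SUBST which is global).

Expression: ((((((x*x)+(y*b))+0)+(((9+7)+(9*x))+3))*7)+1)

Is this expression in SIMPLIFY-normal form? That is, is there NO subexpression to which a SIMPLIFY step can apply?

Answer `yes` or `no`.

Answer: no

Derivation:
Expression: ((((((x*x)+(y*b))+0)+(((9+7)+(9*x))+3))*7)+1)
Scanning for simplifiable subexpressions (pre-order)...
  at root: ((((((x*x)+(y*b))+0)+(((9+7)+(9*x))+3))*7)+1) (not simplifiable)
  at L: (((((x*x)+(y*b))+0)+(((9+7)+(9*x))+3))*7) (not simplifiable)
  at LL: ((((x*x)+(y*b))+0)+(((9+7)+(9*x))+3)) (not simplifiable)
  at LLL: (((x*x)+(y*b))+0) (SIMPLIFIABLE)
  at LLLL: ((x*x)+(y*b)) (not simplifiable)
  at LLLLL: (x*x) (not simplifiable)
  at LLLLR: (y*b) (not simplifiable)
  at LLR: (((9+7)+(9*x))+3) (not simplifiable)
  at LLRL: ((9+7)+(9*x)) (not simplifiable)
  at LLRLL: (9+7) (SIMPLIFIABLE)
  at LLRLR: (9*x) (not simplifiable)
Found simplifiable subexpr at path LLL: (((x*x)+(y*b))+0)
One SIMPLIFY step would give: (((((x*x)+(y*b))+(((9+7)+(9*x))+3))*7)+1)
-> NOT in normal form.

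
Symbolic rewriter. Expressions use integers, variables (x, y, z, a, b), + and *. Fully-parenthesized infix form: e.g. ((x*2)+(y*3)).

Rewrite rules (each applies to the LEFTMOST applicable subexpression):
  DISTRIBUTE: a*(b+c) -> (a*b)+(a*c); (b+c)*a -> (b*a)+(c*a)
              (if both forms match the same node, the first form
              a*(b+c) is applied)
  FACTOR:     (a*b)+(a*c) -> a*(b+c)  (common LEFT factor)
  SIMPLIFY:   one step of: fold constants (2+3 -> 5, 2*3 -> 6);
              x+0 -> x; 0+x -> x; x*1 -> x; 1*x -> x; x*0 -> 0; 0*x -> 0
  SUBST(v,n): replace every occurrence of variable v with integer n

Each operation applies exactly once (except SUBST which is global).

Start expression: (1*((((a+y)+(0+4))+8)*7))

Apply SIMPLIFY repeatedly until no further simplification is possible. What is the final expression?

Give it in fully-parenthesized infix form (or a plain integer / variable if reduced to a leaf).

Answer: ((((a+y)+4)+8)*7)

Derivation:
Start: (1*((((a+y)+(0+4))+8)*7))
Step 1: at root: (1*((((a+y)+(0+4))+8)*7)) -> ((((a+y)+(0+4))+8)*7); overall: (1*((((a+y)+(0+4))+8)*7)) -> ((((a+y)+(0+4))+8)*7)
Step 2: at LLR: (0+4) -> 4; overall: ((((a+y)+(0+4))+8)*7) -> ((((a+y)+4)+8)*7)
Fixed point: ((((a+y)+4)+8)*7)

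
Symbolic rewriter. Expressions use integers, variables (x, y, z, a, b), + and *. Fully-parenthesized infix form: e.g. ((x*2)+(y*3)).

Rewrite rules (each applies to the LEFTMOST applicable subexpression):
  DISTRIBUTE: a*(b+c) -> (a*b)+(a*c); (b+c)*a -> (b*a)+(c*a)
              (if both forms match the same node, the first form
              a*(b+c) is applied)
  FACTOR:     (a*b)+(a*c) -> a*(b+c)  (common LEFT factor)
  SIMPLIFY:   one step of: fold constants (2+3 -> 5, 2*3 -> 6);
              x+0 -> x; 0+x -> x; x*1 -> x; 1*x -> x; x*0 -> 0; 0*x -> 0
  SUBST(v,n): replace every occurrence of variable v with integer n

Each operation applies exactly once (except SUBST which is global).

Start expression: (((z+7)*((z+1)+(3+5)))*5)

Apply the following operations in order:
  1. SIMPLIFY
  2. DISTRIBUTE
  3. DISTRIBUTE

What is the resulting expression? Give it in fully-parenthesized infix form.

Start: (((z+7)*((z+1)+(3+5)))*5)
Apply SIMPLIFY at LRR (target: (3+5)): (((z+7)*((z+1)+(3+5)))*5) -> (((z+7)*((z+1)+8))*5)
Apply DISTRIBUTE at L (target: ((z+7)*((z+1)+8))): (((z+7)*((z+1)+8))*5) -> ((((z+7)*(z+1))+((z+7)*8))*5)
Apply DISTRIBUTE at root (target: ((((z+7)*(z+1))+((z+7)*8))*5)): ((((z+7)*(z+1))+((z+7)*8))*5) -> ((((z+7)*(z+1))*5)+(((z+7)*8)*5))

Answer: ((((z+7)*(z+1))*5)+(((z+7)*8)*5))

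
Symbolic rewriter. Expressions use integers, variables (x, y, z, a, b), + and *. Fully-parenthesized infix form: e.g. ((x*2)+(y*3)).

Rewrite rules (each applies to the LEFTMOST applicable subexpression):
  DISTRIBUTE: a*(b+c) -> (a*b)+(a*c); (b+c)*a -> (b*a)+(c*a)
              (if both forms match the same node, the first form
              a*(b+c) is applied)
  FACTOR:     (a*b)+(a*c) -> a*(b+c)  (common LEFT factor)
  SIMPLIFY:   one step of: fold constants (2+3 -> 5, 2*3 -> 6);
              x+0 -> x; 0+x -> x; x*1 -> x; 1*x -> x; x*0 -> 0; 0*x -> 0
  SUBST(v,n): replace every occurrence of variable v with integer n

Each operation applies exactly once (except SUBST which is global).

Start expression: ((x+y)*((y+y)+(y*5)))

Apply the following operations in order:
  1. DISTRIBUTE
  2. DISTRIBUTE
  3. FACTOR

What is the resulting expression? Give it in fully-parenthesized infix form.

Answer: (((x+y)*(y+y))+((x+y)*(y*5)))

Derivation:
Start: ((x+y)*((y+y)+(y*5)))
Apply DISTRIBUTE at root (target: ((x+y)*((y+y)+(y*5)))): ((x+y)*((y+y)+(y*5))) -> (((x+y)*(y+y))+((x+y)*(y*5)))
Apply DISTRIBUTE at L (target: ((x+y)*(y+y))): (((x+y)*(y+y))+((x+y)*(y*5))) -> ((((x+y)*y)+((x+y)*y))+((x+y)*(y*5)))
Apply FACTOR at L (target: (((x+y)*y)+((x+y)*y))): ((((x+y)*y)+((x+y)*y))+((x+y)*(y*5))) -> (((x+y)*(y+y))+((x+y)*(y*5)))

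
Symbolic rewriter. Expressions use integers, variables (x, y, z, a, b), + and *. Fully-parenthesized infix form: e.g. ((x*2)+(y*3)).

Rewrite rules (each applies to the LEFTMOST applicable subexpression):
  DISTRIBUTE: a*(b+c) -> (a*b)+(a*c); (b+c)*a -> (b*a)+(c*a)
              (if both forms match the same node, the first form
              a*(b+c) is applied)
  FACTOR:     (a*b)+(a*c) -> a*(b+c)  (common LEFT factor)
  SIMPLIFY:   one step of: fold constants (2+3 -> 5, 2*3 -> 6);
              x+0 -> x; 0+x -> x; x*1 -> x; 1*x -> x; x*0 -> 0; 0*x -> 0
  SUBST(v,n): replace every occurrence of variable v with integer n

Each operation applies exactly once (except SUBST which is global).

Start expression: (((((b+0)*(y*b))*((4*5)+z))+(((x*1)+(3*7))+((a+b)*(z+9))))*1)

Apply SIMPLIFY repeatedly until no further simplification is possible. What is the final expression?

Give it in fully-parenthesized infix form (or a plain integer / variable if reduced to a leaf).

Start: (((((b+0)*(y*b))*((4*5)+z))+(((x*1)+(3*7))+((a+b)*(z+9))))*1)
Step 1: at root: (((((b+0)*(y*b))*((4*5)+z))+(((x*1)+(3*7))+((a+b)*(z+9))))*1) -> ((((b+0)*(y*b))*((4*5)+z))+(((x*1)+(3*7))+((a+b)*(z+9)))); overall: (((((b+0)*(y*b))*((4*5)+z))+(((x*1)+(3*7))+((a+b)*(z+9))))*1) -> ((((b+0)*(y*b))*((4*5)+z))+(((x*1)+(3*7))+((a+b)*(z+9))))
Step 2: at LLL: (b+0) -> b; overall: ((((b+0)*(y*b))*((4*5)+z))+(((x*1)+(3*7))+((a+b)*(z+9)))) -> (((b*(y*b))*((4*5)+z))+(((x*1)+(3*7))+((a+b)*(z+9))))
Step 3: at LRL: (4*5) -> 20; overall: (((b*(y*b))*((4*5)+z))+(((x*1)+(3*7))+((a+b)*(z+9)))) -> (((b*(y*b))*(20+z))+(((x*1)+(3*7))+((a+b)*(z+9))))
Step 4: at RLL: (x*1) -> x; overall: (((b*(y*b))*(20+z))+(((x*1)+(3*7))+((a+b)*(z+9)))) -> (((b*(y*b))*(20+z))+((x+(3*7))+((a+b)*(z+9))))
Step 5: at RLR: (3*7) -> 21; overall: (((b*(y*b))*(20+z))+((x+(3*7))+((a+b)*(z+9)))) -> (((b*(y*b))*(20+z))+((x+21)+((a+b)*(z+9))))
Fixed point: (((b*(y*b))*(20+z))+((x+21)+((a+b)*(z+9))))

Answer: (((b*(y*b))*(20+z))+((x+21)+((a+b)*(z+9))))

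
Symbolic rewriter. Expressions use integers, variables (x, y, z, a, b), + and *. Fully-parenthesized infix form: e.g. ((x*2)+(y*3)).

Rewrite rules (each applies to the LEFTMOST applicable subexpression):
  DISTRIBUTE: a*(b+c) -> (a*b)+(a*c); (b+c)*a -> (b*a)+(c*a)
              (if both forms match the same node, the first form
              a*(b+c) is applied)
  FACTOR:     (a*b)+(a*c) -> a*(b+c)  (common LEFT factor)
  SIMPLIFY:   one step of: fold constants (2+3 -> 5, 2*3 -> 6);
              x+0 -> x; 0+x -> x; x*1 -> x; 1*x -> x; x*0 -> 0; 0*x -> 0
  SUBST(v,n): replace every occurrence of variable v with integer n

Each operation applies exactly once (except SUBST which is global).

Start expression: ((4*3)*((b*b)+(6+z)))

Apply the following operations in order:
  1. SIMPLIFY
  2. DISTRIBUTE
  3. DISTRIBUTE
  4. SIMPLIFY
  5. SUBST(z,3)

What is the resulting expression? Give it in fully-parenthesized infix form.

Answer: ((12*(b*b))+(72+(12*3)))

Derivation:
Start: ((4*3)*((b*b)+(6+z)))
Apply SIMPLIFY at L (target: (4*3)): ((4*3)*((b*b)+(6+z))) -> (12*((b*b)+(6+z)))
Apply DISTRIBUTE at root (target: (12*((b*b)+(6+z)))): (12*((b*b)+(6+z))) -> ((12*(b*b))+(12*(6+z)))
Apply DISTRIBUTE at R (target: (12*(6+z))): ((12*(b*b))+(12*(6+z))) -> ((12*(b*b))+((12*6)+(12*z)))
Apply SIMPLIFY at RL (target: (12*6)): ((12*(b*b))+((12*6)+(12*z))) -> ((12*(b*b))+(72+(12*z)))
Apply SUBST(z,3): ((12*(b*b))+(72+(12*z))) -> ((12*(b*b))+(72+(12*3)))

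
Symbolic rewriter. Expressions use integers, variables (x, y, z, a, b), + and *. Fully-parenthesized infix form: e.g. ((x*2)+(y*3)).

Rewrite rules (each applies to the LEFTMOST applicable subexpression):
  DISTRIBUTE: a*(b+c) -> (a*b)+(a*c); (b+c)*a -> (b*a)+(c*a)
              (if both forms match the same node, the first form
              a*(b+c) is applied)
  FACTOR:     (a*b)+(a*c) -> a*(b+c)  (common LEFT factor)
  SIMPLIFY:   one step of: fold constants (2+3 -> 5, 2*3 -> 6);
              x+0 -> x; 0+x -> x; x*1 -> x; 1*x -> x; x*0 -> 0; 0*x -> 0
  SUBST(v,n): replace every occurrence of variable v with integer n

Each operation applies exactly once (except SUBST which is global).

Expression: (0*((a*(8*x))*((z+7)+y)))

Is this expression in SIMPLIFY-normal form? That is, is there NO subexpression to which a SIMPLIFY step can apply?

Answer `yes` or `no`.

Answer: no

Derivation:
Expression: (0*((a*(8*x))*((z+7)+y)))
Scanning for simplifiable subexpressions (pre-order)...
  at root: (0*((a*(8*x))*((z+7)+y))) (SIMPLIFIABLE)
  at R: ((a*(8*x))*((z+7)+y)) (not simplifiable)
  at RL: (a*(8*x)) (not simplifiable)
  at RLR: (8*x) (not simplifiable)
  at RR: ((z+7)+y) (not simplifiable)
  at RRL: (z+7) (not simplifiable)
Found simplifiable subexpr at path root: (0*((a*(8*x))*((z+7)+y)))
One SIMPLIFY step would give: 0
-> NOT in normal form.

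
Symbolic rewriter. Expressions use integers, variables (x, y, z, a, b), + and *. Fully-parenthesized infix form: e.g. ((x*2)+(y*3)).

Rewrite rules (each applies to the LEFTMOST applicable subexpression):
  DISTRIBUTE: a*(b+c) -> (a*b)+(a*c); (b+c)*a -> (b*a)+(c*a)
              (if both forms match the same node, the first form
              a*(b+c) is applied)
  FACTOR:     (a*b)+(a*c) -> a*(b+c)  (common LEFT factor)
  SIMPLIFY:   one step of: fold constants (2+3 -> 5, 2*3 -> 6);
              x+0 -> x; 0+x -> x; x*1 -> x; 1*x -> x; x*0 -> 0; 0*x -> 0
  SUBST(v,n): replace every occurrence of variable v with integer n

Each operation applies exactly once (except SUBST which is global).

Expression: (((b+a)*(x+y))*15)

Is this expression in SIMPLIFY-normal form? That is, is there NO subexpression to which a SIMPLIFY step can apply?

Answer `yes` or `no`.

Expression: (((b+a)*(x+y))*15)
Scanning for simplifiable subexpressions (pre-order)...
  at root: (((b+a)*(x+y))*15) (not simplifiable)
  at L: ((b+a)*(x+y)) (not simplifiable)
  at LL: (b+a) (not simplifiable)
  at LR: (x+y) (not simplifiable)
Result: no simplifiable subexpression found -> normal form.

Answer: yes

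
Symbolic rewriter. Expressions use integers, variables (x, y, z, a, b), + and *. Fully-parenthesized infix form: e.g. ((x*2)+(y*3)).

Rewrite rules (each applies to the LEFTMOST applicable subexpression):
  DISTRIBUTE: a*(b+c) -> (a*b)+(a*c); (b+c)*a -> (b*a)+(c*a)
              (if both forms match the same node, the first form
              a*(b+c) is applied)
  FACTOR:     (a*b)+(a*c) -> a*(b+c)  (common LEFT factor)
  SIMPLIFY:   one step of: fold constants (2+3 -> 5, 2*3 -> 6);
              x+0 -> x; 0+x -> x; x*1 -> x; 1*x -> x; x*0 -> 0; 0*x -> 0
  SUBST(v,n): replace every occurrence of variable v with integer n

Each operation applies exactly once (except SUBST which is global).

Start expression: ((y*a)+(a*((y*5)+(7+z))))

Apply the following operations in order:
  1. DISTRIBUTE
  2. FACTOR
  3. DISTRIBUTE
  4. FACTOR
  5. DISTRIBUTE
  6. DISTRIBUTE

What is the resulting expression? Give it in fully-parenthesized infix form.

Start: ((y*a)+(a*((y*5)+(7+z))))
Apply DISTRIBUTE at R (target: (a*((y*5)+(7+z)))): ((y*a)+(a*((y*5)+(7+z)))) -> ((y*a)+((a*(y*5))+(a*(7+z))))
Apply FACTOR at R (target: ((a*(y*5))+(a*(7+z)))): ((y*a)+((a*(y*5))+(a*(7+z)))) -> ((y*a)+(a*((y*5)+(7+z))))
Apply DISTRIBUTE at R (target: (a*((y*5)+(7+z)))): ((y*a)+(a*((y*5)+(7+z)))) -> ((y*a)+((a*(y*5))+(a*(7+z))))
Apply FACTOR at R (target: ((a*(y*5))+(a*(7+z)))): ((y*a)+((a*(y*5))+(a*(7+z)))) -> ((y*a)+(a*((y*5)+(7+z))))
Apply DISTRIBUTE at R (target: (a*((y*5)+(7+z)))): ((y*a)+(a*((y*5)+(7+z)))) -> ((y*a)+((a*(y*5))+(a*(7+z))))
Apply DISTRIBUTE at RR (target: (a*(7+z))): ((y*a)+((a*(y*5))+(a*(7+z)))) -> ((y*a)+((a*(y*5))+((a*7)+(a*z))))

Answer: ((y*a)+((a*(y*5))+((a*7)+(a*z))))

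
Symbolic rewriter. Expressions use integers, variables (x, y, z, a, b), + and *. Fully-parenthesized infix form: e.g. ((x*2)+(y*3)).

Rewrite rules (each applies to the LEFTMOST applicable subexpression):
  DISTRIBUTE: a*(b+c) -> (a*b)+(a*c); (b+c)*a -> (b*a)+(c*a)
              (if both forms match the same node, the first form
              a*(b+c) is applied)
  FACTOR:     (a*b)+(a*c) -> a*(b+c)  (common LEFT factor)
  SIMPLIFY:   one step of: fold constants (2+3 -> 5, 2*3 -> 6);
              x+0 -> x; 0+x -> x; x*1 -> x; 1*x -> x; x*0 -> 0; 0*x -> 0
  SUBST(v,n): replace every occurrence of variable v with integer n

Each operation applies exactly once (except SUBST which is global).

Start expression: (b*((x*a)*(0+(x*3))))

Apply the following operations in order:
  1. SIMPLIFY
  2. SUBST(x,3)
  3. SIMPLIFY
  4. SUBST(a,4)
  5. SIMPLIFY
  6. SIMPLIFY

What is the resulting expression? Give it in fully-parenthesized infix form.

Start: (b*((x*a)*(0+(x*3))))
Apply SIMPLIFY at RR (target: (0+(x*3))): (b*((x*a)*(0+(x*3)))) -> (b*((x*a)*(x*3)))
Apply SUBST(x,3): (b*((x*a)*(x*3))) -> (b*((3*a)*(3*3)))
Apply SIMPLIFY at RR (target: (3*3)): (b*((3*a)*(3*3))) -> (b*((3*a)*9))
Apply SUBST(a,4): (b*((3*a)*9)) -> (b*((3*4)*9))
Apply SIMPLIFY at RL (target: (3*4)): (b*((3*4)*9)) -> (b*(12*9))
Apply SIMPLIFY at R (target: (12*9)): (b*(12*9)) -> (b*108)

Answer: (b*108)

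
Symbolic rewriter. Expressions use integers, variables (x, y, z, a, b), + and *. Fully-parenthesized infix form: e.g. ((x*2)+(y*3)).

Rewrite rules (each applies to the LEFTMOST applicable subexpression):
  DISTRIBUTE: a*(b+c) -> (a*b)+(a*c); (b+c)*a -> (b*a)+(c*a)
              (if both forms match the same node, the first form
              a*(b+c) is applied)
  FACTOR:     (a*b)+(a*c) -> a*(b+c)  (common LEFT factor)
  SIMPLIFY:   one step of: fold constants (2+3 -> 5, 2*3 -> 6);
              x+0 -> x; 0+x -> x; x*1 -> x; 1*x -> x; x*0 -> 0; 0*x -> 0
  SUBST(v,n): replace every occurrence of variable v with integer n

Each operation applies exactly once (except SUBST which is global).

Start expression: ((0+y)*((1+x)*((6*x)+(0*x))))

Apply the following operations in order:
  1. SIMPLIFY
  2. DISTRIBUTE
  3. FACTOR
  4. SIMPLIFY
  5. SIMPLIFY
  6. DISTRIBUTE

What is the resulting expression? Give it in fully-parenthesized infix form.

Start: ((0+y)*((1+x)*((6*x)+(0*x))))
Apply SIMPLIFY at L (target: (0+y)): ((0+y)*((1+x)*((6*x)+(0*x)))) -> (y*((1+x)*((6*x)+(0*x))))
Apply DISTRIBUTE at R (target: ((1+x)*((6*x)+(0*x)))): (y*((1+x)*((6*x)+(0*x)))) -> (y*(((1+x)*(6*x))+((1+x)*(0*x))))
Apply FACTOR at R (target: (((1+x)*(6*x))+((1+x)*(0*x)))): (y*(((1+x)*(6*x))+((1+x)*(0*x)))) -> (y*((1+x)*((6*x)+(0*x))))
Apply SIMPLIFY at RRR (target: (0*x)): (y*((1+x)*((6*x)+(0*x)))) -> (y*((1+x)*((6*x)+0)))
Apply SIMPLIFY at RR (target: ((6*x)+0)): (y*((1+x)*((6*x)+0))) -> (y*((1+x)*(6*x)))
Apply DISTRIBUTE at R (target: ((1+x)*(6*x))): (y*((1+x)*(6*x))) -> (y*((1*(6*x))+(x*(6*x))))

Answer: (y*((1*(6*x))+(x*(6*x))))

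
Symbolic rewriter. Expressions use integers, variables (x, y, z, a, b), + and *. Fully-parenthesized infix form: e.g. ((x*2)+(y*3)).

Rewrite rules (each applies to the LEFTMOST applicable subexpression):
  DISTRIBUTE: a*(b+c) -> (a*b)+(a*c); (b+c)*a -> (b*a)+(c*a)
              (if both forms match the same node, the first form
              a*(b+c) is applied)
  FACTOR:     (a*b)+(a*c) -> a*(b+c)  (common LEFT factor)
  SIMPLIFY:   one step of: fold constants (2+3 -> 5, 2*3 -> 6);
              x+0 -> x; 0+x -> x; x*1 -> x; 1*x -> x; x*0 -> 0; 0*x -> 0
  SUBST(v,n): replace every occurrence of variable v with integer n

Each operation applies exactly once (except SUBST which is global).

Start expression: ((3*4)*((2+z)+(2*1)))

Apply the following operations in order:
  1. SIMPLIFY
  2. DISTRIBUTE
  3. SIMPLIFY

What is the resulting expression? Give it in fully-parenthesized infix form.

Answer: ((12*(2+z))+(12*2))

Derivation:
Start: ((3*4)*((2+z)+(2*1)))
Apply SIMPLIFY at L (target: (3*4)): ((3*4)*((2+z)+(2*1))) -> (12*((2+z)+(2*1)))
Apply DISTRIBUTE at root (target: (12*((2+z)+(2*1)))): (12*((2+z)+(2*1))) -> ((12*(2+z))+(12*(2*1)))
Apply SIMPLIFY at RR (target: (2*1)): ((12*(2+z))+(12*(2*1))) -> ((12*(2+z))+(12*2))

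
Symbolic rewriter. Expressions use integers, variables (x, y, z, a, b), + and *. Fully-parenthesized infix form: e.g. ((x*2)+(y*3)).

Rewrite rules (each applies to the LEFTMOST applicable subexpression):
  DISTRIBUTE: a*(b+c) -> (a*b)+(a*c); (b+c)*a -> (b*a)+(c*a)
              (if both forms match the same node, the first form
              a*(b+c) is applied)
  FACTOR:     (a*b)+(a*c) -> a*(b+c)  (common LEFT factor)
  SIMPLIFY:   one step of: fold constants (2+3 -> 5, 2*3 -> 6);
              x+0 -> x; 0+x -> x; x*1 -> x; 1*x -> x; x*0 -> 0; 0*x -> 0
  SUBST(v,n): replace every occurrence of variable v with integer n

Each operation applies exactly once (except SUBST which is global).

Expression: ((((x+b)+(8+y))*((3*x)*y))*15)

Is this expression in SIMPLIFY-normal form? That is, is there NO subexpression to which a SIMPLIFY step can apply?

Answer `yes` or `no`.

Answer: yes

Derivation:
Expression: ((((x+b)+(8+y))*((3*x)*y))*15)
Scanning for simplifiable subexpressions (pre-order)...
  at root: ((((x+b)+(8+y))*((3*x)*y))*15) (not simplifiable)
  at L: (((x+b)+(8+y))*((3*x)*y)) (not simplifiable)
  at LL: ((x+b)+(8+y)) (not simplifiable)
  at LLL: (x+b) (not simplifiable)
  at LLR: (8+y) (not simplifiable)
  at LR: ((3*x)*y) (not simplifiable)
  at LRL: (3*x) (not simplifiable)
Result: no simplifiable subexpression found -> normal form.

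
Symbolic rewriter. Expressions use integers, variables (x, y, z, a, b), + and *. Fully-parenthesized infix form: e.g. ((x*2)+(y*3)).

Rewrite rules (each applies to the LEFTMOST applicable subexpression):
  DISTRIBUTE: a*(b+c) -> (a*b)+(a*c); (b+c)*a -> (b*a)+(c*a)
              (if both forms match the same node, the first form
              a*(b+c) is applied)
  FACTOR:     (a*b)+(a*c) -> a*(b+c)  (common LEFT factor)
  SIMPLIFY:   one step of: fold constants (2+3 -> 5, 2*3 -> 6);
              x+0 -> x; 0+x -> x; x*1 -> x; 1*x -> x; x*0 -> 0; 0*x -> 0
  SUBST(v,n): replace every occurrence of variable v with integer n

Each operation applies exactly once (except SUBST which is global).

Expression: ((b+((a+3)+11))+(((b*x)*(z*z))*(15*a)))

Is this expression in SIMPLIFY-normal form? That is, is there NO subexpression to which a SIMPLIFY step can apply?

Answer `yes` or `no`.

Answer: yes

Derivation:
Expression: ((b+((a+3)+11))+(((b*x)*(z*z))*(15*a)))
Scanning for simplifiable subexpressions (pre-order)...
  at root: ((b+((a+3)+11))+(((b*x)*(z*z))*(15*a))) (not simplifiable)
  at L: (b+((a+3)+11)) (not simplifiable)
  at LR: ((a+3)+11) (not simplifiable)
  at LRL: (a+3) (not simplifiable)
  at R: (((b*x)*(z*z))*(15*a)) (not simplifiable)
  at RL: ((b*x)*(z*z)) (not simplifiable)
  at RLL: (b*x) (not simplifiable)
  at RLR: (z*z) (not simplifiable)
  at RR: (15*a) (not simplifiable)
Result: no simplifiable subexpression found -> normal form.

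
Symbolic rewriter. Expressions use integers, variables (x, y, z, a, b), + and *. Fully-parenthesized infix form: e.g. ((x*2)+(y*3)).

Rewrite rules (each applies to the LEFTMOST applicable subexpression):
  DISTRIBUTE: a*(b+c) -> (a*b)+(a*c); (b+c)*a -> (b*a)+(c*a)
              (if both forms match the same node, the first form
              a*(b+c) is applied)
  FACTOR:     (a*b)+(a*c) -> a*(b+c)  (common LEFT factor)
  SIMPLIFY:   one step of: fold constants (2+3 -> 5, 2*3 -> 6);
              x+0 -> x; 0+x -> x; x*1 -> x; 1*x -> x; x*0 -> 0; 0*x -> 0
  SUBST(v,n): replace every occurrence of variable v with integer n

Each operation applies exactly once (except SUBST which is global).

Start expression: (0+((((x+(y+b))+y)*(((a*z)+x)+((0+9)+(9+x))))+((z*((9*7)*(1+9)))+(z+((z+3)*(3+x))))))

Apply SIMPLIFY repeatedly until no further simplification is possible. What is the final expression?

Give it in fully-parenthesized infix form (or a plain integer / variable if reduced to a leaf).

Answer: ((((x+(y+b))+y)*(((a*z)+x)+(9+(9+x))))+((z*630)+(z+((z+3)*(3+x)))))

Derivation:
Start: (0+((((x+(y+b))+y)*(((a*z)+x)+((0+9)+(9+x))))+((z*((9*7)*(1+9)))+(z+((z+3)*(3+x))))))
Step 1: at root: (0+((((x+(y+b))+y)*(((a*z)+x)+((0+9)+(9+x))))+((z*((9*7)*(1+9)))+(z+((z+3)*(3+x)))))) -> ((((x+(y+b))+y)*(((a*z)+x)+((0+9)+(9+x))))+((z*((9*7)*(1+9)))+(z+((z+3)*(3+x))))); overall: (0+((((x+(y+b))+y)*(((a*z)+x)+((0+9)+(9+x))))+((z*((9*7)*(1+9)))+(z+((z+3)*(3+x)))))) -> ((((x+(y+b))+y)*(((a*z)+x)+((0+9)+(9+x))))+((z*((9*7)*(1+9)))+(z+((z+3)*(3+x)))))
Step 2: at LRRL: (0+9) -> 9; overall: ((((x+(y+b))+y)*(((a*z)+x)+((0+9)+(9+x))))+((z*((9*7)*(1+9)))+(z+((z+3)*(3+x))))) -> ((((x+(y+b))+y)*(((a*z)+x)+(9+(9+x))))+((z*((9*7)*(1+9)))+(z+((z+3)*(3+x)))))
Step 3: at RLRL: (9*7) -> 63; overall: ((((x+(y+b))+y)*(((a*z)+x)+(9+(9+x))))+((z*((9*7)*(1+9)))+(z+((z+3)*(3+x))))) -> ((((x+(y+b))+y)*(((a*z)+x)+(9+(9+x))))+((z*(63*(1+9)))+(z+((z+3)*(3+x)))))
Step 4: at RLRR: (1+9) -> 10; overall: ((((x+(y+b))+y)*(((a*z)+x)+(9+(9+x))))+((z*(63*(1+9)))+(z+((z+3)*(3+x))))) -> ((((x+(y+b))+y)*(((a*z)+x)+(9+(9+x))))+((z*(63*10))+(z+((z+3)*(3+x)))))
Step 5: at RLR: (63*10) -> 630; overall: ((((x+(y+b))+y)*(((a*z)+x)+(9+(9+x))))+((z*(63*10))+(z+((z+3)*(3+x))))) -> ((((x+(y+b))+y)*(((a*z)+x)+(9+(9+x))))+((z*630)+(z+((z+3)*(3+x)))))
Fixed point: ((((x+(y+b))+y)*(((a*z)+x)+(9+(9+x))))+((z*630)+(z+((z+3)*(3+x)))))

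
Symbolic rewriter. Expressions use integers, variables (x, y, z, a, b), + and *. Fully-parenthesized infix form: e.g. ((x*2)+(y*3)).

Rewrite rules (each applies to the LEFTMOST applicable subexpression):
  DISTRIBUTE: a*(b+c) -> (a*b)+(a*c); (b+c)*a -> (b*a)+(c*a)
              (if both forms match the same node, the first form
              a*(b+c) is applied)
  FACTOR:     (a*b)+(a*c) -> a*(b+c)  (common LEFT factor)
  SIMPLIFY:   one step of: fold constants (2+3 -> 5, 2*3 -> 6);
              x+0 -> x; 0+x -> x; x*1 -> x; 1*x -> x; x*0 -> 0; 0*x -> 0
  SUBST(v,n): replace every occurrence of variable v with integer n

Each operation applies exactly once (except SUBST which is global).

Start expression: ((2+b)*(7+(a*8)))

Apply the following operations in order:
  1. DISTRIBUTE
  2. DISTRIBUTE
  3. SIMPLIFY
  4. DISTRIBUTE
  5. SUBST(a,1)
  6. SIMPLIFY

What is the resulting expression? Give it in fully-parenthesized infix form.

Answer: ((14+(b*7))+((2*8)+(b*(1*8))))

Derivation:
Start: ((2+b)*(7+(a*8)))
Apply DISTRIBUTE at root (target: ((2+b)*(7+(a*8)))): ((2+b)*(7+(a*8))) -> (((2+b)*7)+((2+b)*(a*8)))
Apply DISTRIBUTE at L (target: ((2+b)*7)): (((2+b)*7)+((2+b)*(a*8))) -> (((2*7)+(b*7))+((2+b)*(a*8)))
Apply SIMPLIFY at LL (target: (2*7)): (((2*7)+(b*7))+((2+b)*(a*8))) -> ((14+(b*7))+((2+b)*(a*8)))
Apply DISTRIBUTE at R (target: ((2+b)*(a*8))): ((14+(b*7))+((2+b)*(a*8))) -> ((14+(b*7))+((2*(a*8))+(b*(a*8))))
Apply SUBST(a,1): ((14+(b*7))+((2*(a*8))+(b*(a*8)))) -> ((14+(b*7))+((2*(1*8))+(b*(1*8))))
Apply SIMPLIFY at RLR (target: (1*8)): ((14+(b*7))+((2*(1*8))+(b*(1*8)))) -> ((14+(b*7))+((2*8)+(b*(1*8))))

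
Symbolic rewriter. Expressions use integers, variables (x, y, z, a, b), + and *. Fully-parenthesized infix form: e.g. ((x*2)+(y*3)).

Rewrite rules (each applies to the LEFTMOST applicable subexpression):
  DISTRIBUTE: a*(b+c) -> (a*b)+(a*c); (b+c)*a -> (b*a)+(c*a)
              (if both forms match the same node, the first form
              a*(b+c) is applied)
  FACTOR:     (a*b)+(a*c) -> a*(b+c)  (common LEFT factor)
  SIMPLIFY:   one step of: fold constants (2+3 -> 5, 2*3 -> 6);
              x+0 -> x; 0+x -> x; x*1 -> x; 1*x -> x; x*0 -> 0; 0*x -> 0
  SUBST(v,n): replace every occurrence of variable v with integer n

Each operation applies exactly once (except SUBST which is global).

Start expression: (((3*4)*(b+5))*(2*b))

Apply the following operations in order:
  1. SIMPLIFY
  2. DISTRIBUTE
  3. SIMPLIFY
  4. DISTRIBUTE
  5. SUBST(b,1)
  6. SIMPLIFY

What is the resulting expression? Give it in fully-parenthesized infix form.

Start: (((3*4)*(b+5))*(2*b))
Apply SIMPLIFY at LL (target: (3*4)): (((3*4)*(b+5))*(2*b)) -> ((12*(b+5))*(2*b))
Apply DISTRIBUTE at L (target: (12*(b+5))): ((12*(b+5))*(2*b)) -> (((12*b)+(12*5))*(2*b))
Apply SIMPLIFY at LR (target: (12*5)): (((12*b)+(12*5))*(2*b)) -> (((12*b)+60)*(2*b))
Apply DISTRIBUTE at root (target: (((12*b)+60)*(2*b))): (((12*b)+60)*(2*b)) -> (((12*b)*(2*b))+(60*(2*b)))
Apply SUBST(b,1): (((12*b)*(2*b))+(60*(2*b))) -> (((12*1)*(2*1))+(60*(2*1)))
Apply SIMPLIFY at LL (target: (12*1)): (((12*1)*(2*1))+(60*(2*1))) -> ((12*(2*1))+(60*(2*1)))

Answer: ((12*(2*1))+(60*(2*1)))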